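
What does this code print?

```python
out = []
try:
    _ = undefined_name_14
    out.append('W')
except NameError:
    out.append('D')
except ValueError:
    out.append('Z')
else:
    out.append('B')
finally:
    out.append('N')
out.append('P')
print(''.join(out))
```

Execution trace: 'D' (except NameError) → 'N' (finally) → 'P' (after the try/except). Output: DNP

Answer: DNP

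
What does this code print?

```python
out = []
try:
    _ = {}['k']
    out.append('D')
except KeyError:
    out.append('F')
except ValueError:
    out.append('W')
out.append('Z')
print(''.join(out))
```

Execution trace: 'F' (except KeyError) → 'Z' (after the try/except). Output: FZ

Answer: FZ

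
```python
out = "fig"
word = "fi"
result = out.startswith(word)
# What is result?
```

Trace:
`out = "fig"` → out = 'fig'
`word = "fi"` → word = 'fi'
`result = out.startswith(word)` → result = True
So result = True

Answer: True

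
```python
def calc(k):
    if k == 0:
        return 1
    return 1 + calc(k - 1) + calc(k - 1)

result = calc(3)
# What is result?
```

calc(k) = 1 + 2·calc(k-1), calc(0)=1. Closed form: (1+1)·2^3 - 1 = 15.

Answer: 15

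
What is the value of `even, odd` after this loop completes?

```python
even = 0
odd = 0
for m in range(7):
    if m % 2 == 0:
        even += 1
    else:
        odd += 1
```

Count evens and odds in range(7)
`even, odd` takes the values: (0, 0) → (1, 0) → (1, 1) → (2, 1) → (2, 2) → (3, 2) → (3, 3) → (4, 3)

Answer: 4, 3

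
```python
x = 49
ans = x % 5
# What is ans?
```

Trace:
`x = 49` → x = 49
`ans = x % 5` → ans = 4
So ans = 4

Answer: 4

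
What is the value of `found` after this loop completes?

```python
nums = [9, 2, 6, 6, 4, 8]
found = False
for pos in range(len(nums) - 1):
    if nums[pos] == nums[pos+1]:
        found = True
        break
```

Check consecutive duplicates in [9, 2, 6, 6, 4, 8]
`found` takes the values: False → True

Answer: True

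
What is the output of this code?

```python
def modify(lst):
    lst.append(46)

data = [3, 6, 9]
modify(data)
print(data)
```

Key concept: function modifies passed list.
Step by step:
`data = [3, 6, 9]` → data = [3, 6, 9]
`modify(data)` → data = [3, 6, 9, 46]
`print(data)` → prints [3, 6, 9, 46]

Answer: [3, 6, 9, 46]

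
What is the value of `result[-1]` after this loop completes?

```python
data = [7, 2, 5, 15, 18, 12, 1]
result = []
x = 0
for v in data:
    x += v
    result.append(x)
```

Cumulative sum ends at 60
`result` takes the values: [] → [7] → [7, 9] → [7, 9, 14] → [7, 9, 14, 29] → [7, 9, 14, 29, 47] → [7, 9, 14, 29, 47, 59] → [7, 9, 14, 29, 47, 59, 60]
So `result[-1]` = 60

Answer: 60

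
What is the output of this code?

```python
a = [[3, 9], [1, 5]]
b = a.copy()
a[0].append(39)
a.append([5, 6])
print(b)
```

Key concept: shallow copy with nested lists.
Step by step:
`a = [[3, 9], [1, 5]]` → a = [[3, 9], [1, 5]]
`b = a.copy()` → b = [[3, 9], [1, 5]]
`a[0].append(39)` → a = [[3, 9, 39], [1, 5]]; b = [[3, 9, 39], [1, 5]]
`a.append([5, 6])` → a = [[3, 9, 39], [1, 5], [5, 6]]
`print(b)` → prints [[3, 9, 39], [1, 5]]

Answer: [[3, 9, 39], [1, 5]]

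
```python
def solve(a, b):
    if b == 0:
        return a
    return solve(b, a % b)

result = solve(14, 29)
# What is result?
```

solve(14, 29) -> solve(29, 14) -> solve(14, 1) -> solve(1, 0) -> 1

Answer: 1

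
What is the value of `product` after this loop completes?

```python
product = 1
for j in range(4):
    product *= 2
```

2^4 = 16
`product` takes the values: 1 → 2 → 4 → 8 → 16

Answer: 16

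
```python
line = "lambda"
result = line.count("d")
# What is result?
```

Trace:
`line = "lambda"` → line = 'lambda'
`result = line.count("d")` → result = 1
So result = 1

Answer: 1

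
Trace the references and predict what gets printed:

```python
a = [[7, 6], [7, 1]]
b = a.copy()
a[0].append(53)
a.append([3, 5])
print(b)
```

Key concept: shallow copy with nested lists.
Step by step:
`a = [[7, 6], [7, 1]]` → a = [[7, 6], [7, 1]]
`b = a.copy()` → b = [[7, 6], [7, 1]]
`a[0].append(53)` → a = [[7, 6, 53], [7, 1]]; b = [[7, 6, 53], [7, 1]]
`a.append([3, 5])` → a = [[7, 6, 53], [7, 1], [3, 5]]
`print(b)` → prints [[7, 6, 53], [7, 1]]

Answer: [[7, 6, 53], [7, 1]]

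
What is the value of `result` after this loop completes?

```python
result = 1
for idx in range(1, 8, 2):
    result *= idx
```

Product of 1, 3, 5, ... up to 7
`result` takes the values: 1 → 3 → 15 → 105

Answer: 105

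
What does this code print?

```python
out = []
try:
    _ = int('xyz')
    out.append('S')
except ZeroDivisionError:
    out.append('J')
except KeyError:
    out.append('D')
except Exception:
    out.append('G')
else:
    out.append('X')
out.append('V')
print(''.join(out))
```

Execution trace: 'G' (except Exception) → 'V' (after the try/except). Output: GV

Answer: GV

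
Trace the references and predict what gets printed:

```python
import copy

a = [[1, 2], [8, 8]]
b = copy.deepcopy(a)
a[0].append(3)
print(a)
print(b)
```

Key concept: deep copy is fully independent.
Step by step:
`a = [[1, 2], [8, 8]]` → a = [[1, 2], [8, 8]]
`b = copy.deepcopy(a)` → b = [[1, 2], [8, 8]]
`a[0].append(3)` → a = [[1, 2, 3], [8, 8]]
`print(a)` → prints [[1, 2, 3], [8, 8]]
`print(b)` → prints [[1, 2], [8, 8]]

Answer:
[[1, 2, 3], [8, 8]]
[[1, 2], [8, 8]]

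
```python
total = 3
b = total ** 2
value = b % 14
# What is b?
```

Trace:
`total = 3` → total = 3
`b = total ** 2` → b = 9
`value = b % 14` → value = 9
So b = 9

Answer: 9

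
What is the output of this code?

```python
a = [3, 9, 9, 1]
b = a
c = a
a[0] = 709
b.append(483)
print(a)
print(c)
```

Key concept: multiple aliases.
Step by step:
`a = [3, 9, 9, 1]` → a = [3, 9, 9, 1]
`b = a` → b = [3, 9, 9, 1] (same object as a)
`c = a` → c = [3, 9, 9, 1] (same object as a, b)
`a[0] = 709` → a = [709, 9, 9, 1] (same object as b, c); b = [709, 9, 9, 1] (same object as a, c); c = [709, 9, 9, 1] (same object as a, b)
`b.append(483)` → a = [709, 9, 9, 1, 483] (same object as b, c); b = [709, 9, 9, 1, 483] (same object as a, c); c = [709, 9, 9, 1, 483] (same object as a, b)
`print(a)` → prints [709, 9, 9, 1, 483]
`print(c)` → prints [709, 9, 9, 1, 483]

Answer:
[709, 9, 9, 1, 483]
[709, 9, 9, 1, 483]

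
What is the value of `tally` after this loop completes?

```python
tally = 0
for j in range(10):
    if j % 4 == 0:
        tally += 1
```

Count numbers divisible by 4 in range(10)
`tally` takes the values: 0 → 1 → 2 → 3

Answer: 3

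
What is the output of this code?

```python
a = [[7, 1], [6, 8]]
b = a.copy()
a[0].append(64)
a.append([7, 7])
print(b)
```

Key concept: shallow copy with nested lists.
Step by step:
`a = [[7, 1], [6, 8]]` → a = [[7, 1], [6, 8]]
`b = a.copy()` → b = [[7, 1], [6, 8]]
`a[0].append(64)` → a = [[7, 1, 64], [6, 8]]; b = [[7, 1, 64], [6, 8]]
`a.append([7, 7])` → a = [[7, 1, 64], [6, 8], [7, 7]]
`print(b)` → prints [[7, 1, 64], [6, 8]]

Answer: [[7, 1, 64], [6, 8]]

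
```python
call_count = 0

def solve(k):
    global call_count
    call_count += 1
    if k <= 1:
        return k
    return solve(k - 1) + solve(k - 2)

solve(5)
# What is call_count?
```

Calls(k) = 1 + Calls(k-1) + Calls(k-2); Calls(0)=Calls(1)=1. For k=5 this gives 15.

Answer: 15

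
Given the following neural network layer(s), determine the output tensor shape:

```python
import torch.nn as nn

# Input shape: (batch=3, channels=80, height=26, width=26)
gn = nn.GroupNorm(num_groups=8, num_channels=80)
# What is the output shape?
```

Input: (3, 80, 26, 26) -> Output: (3, 80, 26, 26)

Answer: (3, 80, 26, 26)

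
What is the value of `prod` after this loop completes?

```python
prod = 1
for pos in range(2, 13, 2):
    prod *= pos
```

Product of even numbers 2 to 12
`prod` takes the values: 1 → 2 → 8 → 48 → 384 → 3840 → 46080

Answer: 46080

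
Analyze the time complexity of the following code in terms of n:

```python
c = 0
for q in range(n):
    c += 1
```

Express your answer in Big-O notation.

Each loop level contributes: n. Multiplying the contributions gives O(n).

Answer: O(n)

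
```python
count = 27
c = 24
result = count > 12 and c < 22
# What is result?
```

Trace:
`count = 27` → count = 27
`c = 24` → c = 24
`result = count > 12 and c < 22` → result = False
So result = False

Answer: False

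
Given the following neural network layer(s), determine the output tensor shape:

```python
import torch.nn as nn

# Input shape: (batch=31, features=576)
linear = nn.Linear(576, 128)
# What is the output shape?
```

Input: (31, 576) -> Output: (31, 128)

Answer: (31, 128)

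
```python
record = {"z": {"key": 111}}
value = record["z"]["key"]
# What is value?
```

Trace:
`record = {"z": {"key": 111}}` → record = {'z': {'key': 111}}
`value = record["z"]["key"]` → value = 111
So value = 111

Answer: 111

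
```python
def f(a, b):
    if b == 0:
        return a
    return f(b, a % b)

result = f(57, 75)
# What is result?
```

f(57, 75) -> f(75, 57) -> f(57, 18) -> f(18, 3) -> f(3, 0) -> 3

Answer: 3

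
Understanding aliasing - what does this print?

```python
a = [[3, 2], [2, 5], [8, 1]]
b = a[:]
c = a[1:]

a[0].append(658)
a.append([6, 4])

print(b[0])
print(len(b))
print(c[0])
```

Key concept: slice with nested mutation.
Step by step:
`a = [[3, 2], [2, 5], [8, 1]]` → a = [[3, 2], [2, 5], [8, 1]]
`b = a[:]` → b = [[3, 2], [2, 5], [8, 1]]
`c = a[1:]` → c = [[2, 5], [8, 1]]
`a[0].append(658)` → a = [[3, 2, 658], [2, 5], [8, 1]]; b = [[3, 2, 658], [2, 5], [8, 1]]
`a.append([6, 4])` → a = [[3, 2, 658], [2, 5], [8, 1], [6, 4]]
`print(b[0])` → prints [3, 2, 658]
`print(len(b))` → prints 3
`print(c[0])` → prints [2, 5]

Answer:
[3, 2, 658]
3
[2, 5]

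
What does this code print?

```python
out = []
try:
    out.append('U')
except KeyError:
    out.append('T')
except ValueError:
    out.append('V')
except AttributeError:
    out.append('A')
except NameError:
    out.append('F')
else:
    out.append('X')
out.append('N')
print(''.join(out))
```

Execution trace: 'U' (try body, no exception) → 'X' (else) → 'N' (after the try/except). Output: UXN

Answer: UXN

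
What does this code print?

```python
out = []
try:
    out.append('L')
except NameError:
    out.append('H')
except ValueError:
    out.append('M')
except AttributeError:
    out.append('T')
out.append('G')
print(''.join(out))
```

Execution trace: 'L' (try body, no exception) → 'G' (after the try/except). Output: LG

Answer: LG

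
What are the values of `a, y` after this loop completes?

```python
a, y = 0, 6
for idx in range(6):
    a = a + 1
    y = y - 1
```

a goes 0→6, y goes 6→0
`a, y` takes the values: (0, 6) → (1, 6) → (1, 5) → (2, 5) → (2, 4) → (3, 4) → (3, 3) → (4, 3) → (4, 2) → (5, 2) → (5, 1) → (6, 1) → (6, 0)

Answer: 6, 0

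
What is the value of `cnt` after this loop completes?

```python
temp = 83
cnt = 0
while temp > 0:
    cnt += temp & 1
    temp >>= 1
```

Count set bits in 83 (binary: 0b1010011)
`cnt` takes the values: 0 → 1 → 2 → 3 → 4

Answer: 4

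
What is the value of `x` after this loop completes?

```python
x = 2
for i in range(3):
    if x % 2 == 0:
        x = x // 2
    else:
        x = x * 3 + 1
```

Collatz-style transformation from 2
`x` takes the values: 2 → 1 → 4 → 2

Answer: 2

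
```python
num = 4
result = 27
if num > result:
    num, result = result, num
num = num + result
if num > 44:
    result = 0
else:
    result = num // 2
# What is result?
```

Trace:
`num = 4` → num = 4
`result = 27` → result = 27
`if num > result: ...` → num > result is False → no variable changes
`num = num + result` → num = 31
`if num > 44: ...` → num > 44 is False, take else branch → result = 15
So result = 15

Answer: 15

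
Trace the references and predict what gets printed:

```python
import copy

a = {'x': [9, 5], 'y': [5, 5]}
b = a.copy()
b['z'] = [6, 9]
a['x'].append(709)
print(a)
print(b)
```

Key concept: shallow copy of dict with mutable values.
Step by step:
`a = {'x': [9, 5], 'y': [5, 5]}` → a = {'x': [9, 5], 'y': [5, 5]}
`b = a.copy()` → b = {'x': [9, 5], 'y': [5, 5]}
`b['z'] = [6, 9]` → b = {'x': [9, 5], 'y': [5, 5], 'z': [6, 9]}
`a['x'].append(709)` → a = {'x': [9, 5, 709], 'y': [5, 5]}; b = {'x': [9, 5, 709], 'y': [5, 5], 'z': [6, 9]}
`print(a)` → prints {'x': [9, 5, 709], 'y': [5, 5]}
`print(b)` → prints {'x': [9, 5, 709], 'y': [5, 5], 'z': [6, 9]}

Answer:
{'x': [9, 5, 709], 'y': [5, 5]}
{'x': [9, 5, 709], 'y': [5, 5], 'z': [6, 9]}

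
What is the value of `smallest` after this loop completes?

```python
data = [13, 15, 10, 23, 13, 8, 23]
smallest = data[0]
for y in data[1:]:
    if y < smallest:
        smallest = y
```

Minimum of [13, 15, 10, 23, 13, 8, 23]
`smallest` takes the values: 13 → 10 → 8

Answer: 8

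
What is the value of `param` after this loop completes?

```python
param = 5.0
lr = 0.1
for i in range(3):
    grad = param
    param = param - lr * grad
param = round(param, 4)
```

Gradient descent: w = 5.0 * (1 - 0.1)^3
`param` takes the values: 5.0 → 4.5 → 4.05 → 3.645

Answer: 3.645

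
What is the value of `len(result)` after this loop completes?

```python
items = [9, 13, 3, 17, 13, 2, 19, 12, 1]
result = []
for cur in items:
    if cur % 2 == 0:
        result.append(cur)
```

Count even numbers in [9, 13, 3, 17, 13, 2, 19, 12, 1]
`result` takes the values: [] → [2] → [2, 12]
So `len(result)` = 2

Answer: 2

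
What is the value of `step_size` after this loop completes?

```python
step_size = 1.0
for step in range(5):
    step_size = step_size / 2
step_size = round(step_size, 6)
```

Halving LR 5 times: 1 / 2^5
`step_size` takes the values: 1.0 → 0.5 → 0.25 → 0.125 → 0.0625 → 0.03125

Answer: 0.03125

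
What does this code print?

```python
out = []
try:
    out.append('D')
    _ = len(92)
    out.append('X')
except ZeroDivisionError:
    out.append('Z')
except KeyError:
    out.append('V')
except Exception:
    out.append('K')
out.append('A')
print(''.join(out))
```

Execution trace: 'D' (try body) → 'K' (except Exception) → 'A' (after the try/except). Output: DKA

Answer: DKA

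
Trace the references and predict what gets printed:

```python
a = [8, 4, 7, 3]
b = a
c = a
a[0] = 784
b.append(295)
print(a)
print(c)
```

Key concept: multiple aliases.
Step by step:
`a = [8, 4, 7, 3]` → a = [8, 4, 7, 3]
`b = a` → b = [8, 4, 7, 3] (same object as a)
`c = a` → c = [8, 4, 7, 3] (same object as a, b)
`a[0] = 784` → a = [784, 4, 7, 3] (same object as b, c); b = [784, 4, 7, 3] (same object as a, c); c = [784, 4, 7, 3] (same object as a, b)
`b.append(295)` → a = [784, 4, 7, 3, 295] (same object as b, c); b = [784, 4, 7, 3, 295] (same object as a, c); c = [784, 4, 7, 3, 295] (same object as a, b)
`print(a)` → prints [784, 4, 7, 3, 295]
`print(c)` → prints [784, 4, 7, 3, 295]

Answer:
[784, 4, 7, 3, 295]
[784, 4, 7, 3, 295]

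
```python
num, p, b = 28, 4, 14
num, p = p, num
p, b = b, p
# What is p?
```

Trace:
`num, p, b = 28, 4, 14` → num = 28; p = 4; b = 14
`num, p = p, num` → num = 4; p = 28
`p, b = b, p` → p = 14; b = 28
So p = 14

Answer: 14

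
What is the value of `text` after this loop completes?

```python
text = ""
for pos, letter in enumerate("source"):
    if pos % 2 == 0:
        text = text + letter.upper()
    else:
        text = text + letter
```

Uppercase even positions in 'source'
`text` takes the values: "" → "S" → "So" → "SoU" → "SoUr" → "SoUrC" → "SoUrCe"

Answer: "SoUrCe"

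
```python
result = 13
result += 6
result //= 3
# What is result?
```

Trace:
`result = 13` → result = 13
`result += 6` → result = 19
`result //= 3` → result = 6
So result = 6

Answer: 6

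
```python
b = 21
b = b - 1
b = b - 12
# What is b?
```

Trace:
`b = 21` → b = 21
`b = b - 1` → b = 20
`b = b - 12` → b = 8
So b = 8

Answer: 8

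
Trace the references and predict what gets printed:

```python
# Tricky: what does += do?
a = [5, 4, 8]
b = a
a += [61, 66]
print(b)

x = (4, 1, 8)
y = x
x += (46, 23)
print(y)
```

Key concept: += behavior differs for mutable vs immutable.
Step by step:
`a = [5, 4, 8]` → a = [5, 4, 8]
`b = a` → b = [5, 4, 8] (same object as a)
`a += [61, 66]` → a = [5, 4, 8, 61, 66] (same object as b); b = [5, 4, 8, 61, 66] (same object as a)
`print(b)` → prints [5, 4, 8, 61, 66]
`x = (4, 1, 8)` → x = (4, 1, 8)
`y = x` → y = (4, 1, 8)
`x += (46, 23)` → x = (4, 1, 8, 46, 23)
`print(y)` → prints (4, 1, 8)

Answer:
[5, 4, 8, 61, 66]
(4, 1, 8)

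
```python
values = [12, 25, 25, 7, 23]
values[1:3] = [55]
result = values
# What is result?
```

Trace:
`values = [12, 25, 25, 7, 23]` → values = [12, 25, 25, 7, 23]
`values[1:3] = [55]` → values = [12, 55, 7, 23]
`result = values` → result = [12, 55, 7, 23]
So result = [12, 55, 7, 23]

Answer: [12, 55, 7, 23]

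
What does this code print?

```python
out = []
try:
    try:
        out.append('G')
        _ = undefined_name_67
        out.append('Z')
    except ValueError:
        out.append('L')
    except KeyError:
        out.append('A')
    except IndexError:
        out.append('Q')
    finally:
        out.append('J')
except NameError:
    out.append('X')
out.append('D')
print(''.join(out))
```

Execution trace: 'G' (inner try body) → 'J' (inner finally) → 'X' (outer except NameError) → 'D' (after the try/except). Output: GJXD

Answer: GJXD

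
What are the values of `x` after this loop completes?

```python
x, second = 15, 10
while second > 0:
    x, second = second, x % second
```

GCD of 15 and 10
`x` takes the values: 15 → 10 → 5

Answer: 5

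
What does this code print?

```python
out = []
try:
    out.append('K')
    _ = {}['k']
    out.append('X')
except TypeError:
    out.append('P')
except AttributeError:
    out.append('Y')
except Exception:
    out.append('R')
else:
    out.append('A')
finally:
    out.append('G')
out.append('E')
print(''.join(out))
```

Execution trace: 'K' (try body) → 'R' (except Exception) → 'G' (finally) → 'E' (after the try/except). Output: KRGE

Answer: KRGE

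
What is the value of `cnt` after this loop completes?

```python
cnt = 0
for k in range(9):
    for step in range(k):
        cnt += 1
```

Triangle number: 0+1+2+...+8
`cnt` takes the values: 0 → 1 → 2 → 3 → 4 → 5 → 6 → 7 → 8 → 9 → 10 → 11 → 12 → 13 → 14 → 15 → 16 → 17 → 18 → 19 → 20 → 21 → 22 → 23 → 24 → 25 → 26 → 27 → 28 → 29 → 30 → 31 → 32 → 33 → 34 → 35 → 36

Answer: 36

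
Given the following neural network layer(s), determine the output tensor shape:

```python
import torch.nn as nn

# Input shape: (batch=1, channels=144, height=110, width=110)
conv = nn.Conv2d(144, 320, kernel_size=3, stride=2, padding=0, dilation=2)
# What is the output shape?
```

Input: (1, 144, 110, 110) -> Output: (1, 320, 53, 53)

Answer: (1, 320, 53, 53)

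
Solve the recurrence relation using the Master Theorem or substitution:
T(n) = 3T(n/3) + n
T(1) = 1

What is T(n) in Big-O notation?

By Master Theorem: a=3, b=3, f(n)=n. Since log_3(3) = 1 and f(n) = Θ(n^1), Case 2 applies. T(n) = O(n log n).

Answer: O(n log n)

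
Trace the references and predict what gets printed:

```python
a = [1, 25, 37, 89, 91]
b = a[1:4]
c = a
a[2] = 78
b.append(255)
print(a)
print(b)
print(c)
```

Key concept: slice vs alias.
Step by step:
`a = [1, 25, 37, 89, 91]` → a = [1, 25, 37, 89, 91]
`b = a[1:4]` → b = [25, 37, 89]
`c = a` → c = [1, 25, 37, 89, 91] (same object as a)
`a[2] = 78` → a = [1, 25, 78, 89, 91] (same object as c); c = [1, 25, 78, 89, 91] (same object as a)
`b.append(255)` → b = [25, 37, 89, 255]
`print(a)` → prints [1, 25, 78, 89, 91]
`print(b)` → prints [25, 37, 89, 255]
`print(c)` → prints [1, 25, 78, 89, 91]

Answer:
[1, 25, 78, 89, 91]
[25, 37, 89, 255]
[1, 25, 78, 89, 91]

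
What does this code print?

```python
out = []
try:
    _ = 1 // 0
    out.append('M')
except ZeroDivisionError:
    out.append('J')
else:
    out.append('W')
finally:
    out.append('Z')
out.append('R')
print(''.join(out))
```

Execution trace: 'J' (except ZeroDivisionError) → 'Z' (finally) → 'R' (after the try/except). Output: JZR

Answer: JZR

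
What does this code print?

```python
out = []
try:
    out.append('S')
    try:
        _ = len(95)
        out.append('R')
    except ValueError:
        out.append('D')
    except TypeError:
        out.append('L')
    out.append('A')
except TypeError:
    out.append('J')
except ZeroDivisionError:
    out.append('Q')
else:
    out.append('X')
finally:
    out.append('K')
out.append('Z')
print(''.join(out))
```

Execution trace: 'S' (try body) → 'L' (inner except TypeError) → 'A' (try body, no exception) → 'X' (else) → 'K' (finally) → 'Z' (after the try/except). Output: SLAXKZ

Answer: SLAXKZ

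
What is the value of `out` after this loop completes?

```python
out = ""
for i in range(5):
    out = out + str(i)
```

Concatenate digits 0 to 4
`out` takes the values: "" → "0" → "01" → "012" → "0123" → "01234"

Answer: "01234"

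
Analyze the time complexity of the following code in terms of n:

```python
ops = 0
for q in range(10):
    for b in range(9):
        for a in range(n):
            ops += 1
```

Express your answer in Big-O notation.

Each loop level contributes: 1 × 1 × n. Multiplying the contributions gives O(n).

Answer: O(n)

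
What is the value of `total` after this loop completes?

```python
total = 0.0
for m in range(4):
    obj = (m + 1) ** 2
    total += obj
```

Sum of squared losses 1² + 2² + ... + 4²
`total` takes the values: 0.0 → 1.0 → 5.0 → 14.0 → 30.0

Answer: 30.0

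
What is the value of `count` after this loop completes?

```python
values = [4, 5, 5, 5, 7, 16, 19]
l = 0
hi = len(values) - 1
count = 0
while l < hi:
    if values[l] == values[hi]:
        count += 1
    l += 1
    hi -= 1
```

Count matching pairs from ends
`count` takes the values: 0

Answer: 0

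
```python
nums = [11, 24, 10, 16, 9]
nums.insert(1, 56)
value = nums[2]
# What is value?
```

Trace:
`nums = [11, 24, 10, 16, 9]` → nums = [11, 24, 10, 16, 9]
`nums.insert(1, 56)` → nums = [11, 56, 24, 10, 16, 9]
`value = nums[2]` → value = 24
So value = 24

Answer: 24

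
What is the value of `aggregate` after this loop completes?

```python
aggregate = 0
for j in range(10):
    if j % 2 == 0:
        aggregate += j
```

Sum of even numbers 0 to 9
`aggregate` takes the values: 0 → 2 → 6 → 12 → 20

Answer: 20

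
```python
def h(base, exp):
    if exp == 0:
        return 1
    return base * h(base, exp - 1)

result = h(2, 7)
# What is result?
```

h(2, 7) = 2 * 2 * 2 * 2 * 2 * 2 * 2 = 128

Answer: 128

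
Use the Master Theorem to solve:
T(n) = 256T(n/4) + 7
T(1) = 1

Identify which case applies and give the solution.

a=256, b=4, f(n)=7. log_4(256) = 4. Since c=0 < 4, Case 1 applies: T(n) = Θ(n^log_b(a)) = O(n^4).

Answer: O(n^4) - Case 1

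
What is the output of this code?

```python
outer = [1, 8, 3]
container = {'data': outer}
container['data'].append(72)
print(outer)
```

Key concept: dict holds reference to list.
Step by step:
`outer = [1, 8, 3]` → outer = [1, 8, 3]
`container = {'data': outer}` → container = {'data': [1, 8, 3]}
`container['data'].append(72)` → outer = [1, 8, 3, 72]; container = {'data': [1, 8, 3, 72]}
`print(outer)` → prints [1, 8, 3, 72]

Answer: [1, 8, 3, 72]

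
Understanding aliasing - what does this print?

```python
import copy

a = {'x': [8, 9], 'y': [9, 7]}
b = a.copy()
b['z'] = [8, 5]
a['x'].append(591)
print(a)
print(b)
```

Key concept: shallow copy of dict with mutable values.
Step by step:
`a = {'x': [8, 9], 'y': [9, 7]}` → a = {'x': [8, 9], 'y': [9, 7]}
`b = a.copy()` → b = {'x': [8, 9], 'y': [9, 7]}
`b['z'] = [8, 5]` → b = {'x': [8, 9], 'y': [9, 7], 'z': [8, 5]}
`a['x'].append(591)` → a = {'x': [8, 9, 591], 'y': [9, 7]}; b = {'x': [8, 9, 591], 'y': [9, 7], 'z': [8, 5]}
`print(a)` → prints {'x': [8, 9, 591], 'y': [9, 7]}
`print(b)` → prints {'x': [8, 9, 591], 'y': [9, 7], 'z': [8, 5]}

Answer:
{'x': [8, 9, 591], 'y': [9, 7]}
{'x': [8, 9, 591], 'y': [9, 7], 'z': [8, 5]}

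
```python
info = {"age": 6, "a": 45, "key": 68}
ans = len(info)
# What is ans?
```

Trace:
`info = {"age": 6, "a": 45, "key": 68}` → info = {'age': 6, 'a': 45, 'key': 68}
`ans = len(info)` → ans = 3
So ans = 3

Answer: 3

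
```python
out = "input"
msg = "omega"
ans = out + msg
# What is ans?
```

Trace:
`out = "input"` → out = 'input'
`msg = "omega"` → msg = 'omega'
`ans = out + msg` → ans = 'inputomega'
So ans = 'inputomega'

Answer: 'inputomega'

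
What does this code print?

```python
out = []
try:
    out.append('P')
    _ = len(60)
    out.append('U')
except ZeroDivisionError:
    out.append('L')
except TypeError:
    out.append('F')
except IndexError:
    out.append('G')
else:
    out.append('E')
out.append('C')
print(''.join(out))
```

Execution trace: 'P' (try body) → 'F' (except TypeError) → 'C' (after the try/except). Output: PFC

Answer: PFC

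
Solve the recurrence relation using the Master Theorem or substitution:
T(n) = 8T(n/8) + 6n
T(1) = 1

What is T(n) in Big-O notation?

By Master Theorem: a=8, b=8, f(n)=6n. Since log_8(8) = 1 and f(n) = Θ(n^1), Case 2 applies. T(n) = O(n log n).

Answer: O(n log n)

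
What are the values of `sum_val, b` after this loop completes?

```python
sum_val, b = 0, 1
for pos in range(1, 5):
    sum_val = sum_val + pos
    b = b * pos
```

Sum and factorial of 1 to 4
`sum_val, b` takes the values: (0, 1) → (1, 1) → (3, 1) → (3, 2) → (6, 2) → (6, 6) → (10, 6) → (10, 24)

Answer: 10, 24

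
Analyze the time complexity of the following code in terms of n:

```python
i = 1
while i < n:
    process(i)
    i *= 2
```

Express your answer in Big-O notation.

This is Logarithmic loop. Time complexity: O(log n).

Answer: O(log n)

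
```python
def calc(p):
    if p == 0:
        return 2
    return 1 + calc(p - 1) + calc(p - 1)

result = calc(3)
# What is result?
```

calc(p) = 1 + 2·calc(p-1), calc(0)=2. Closed form: (2+1)·2^3 - 1 = 23.

Answer: 23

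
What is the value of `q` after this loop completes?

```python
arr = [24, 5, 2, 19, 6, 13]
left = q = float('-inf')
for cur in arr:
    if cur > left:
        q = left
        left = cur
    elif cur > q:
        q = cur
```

Second largest (with repeats) in [24, 5, 2, 19, 6, 13]
`q` takes the values: -inf → 5 → 19

Answer: 19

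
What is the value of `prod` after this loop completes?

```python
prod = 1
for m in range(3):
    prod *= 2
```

2^3 = 8
`prod` takes the values: 1 → 2 → 4 → 8

Answer: 8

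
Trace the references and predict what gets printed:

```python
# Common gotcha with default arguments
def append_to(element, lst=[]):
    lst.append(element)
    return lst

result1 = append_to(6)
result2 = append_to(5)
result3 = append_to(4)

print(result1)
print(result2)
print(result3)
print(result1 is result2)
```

Key concept: mutable default argument gotcha.
Step by step:
`result1 = append_to(6)` → result1 = [6]
`result2 = append_to(5)` → result1 = [6, 5] (same object as result2); result2 = [6, 5] (same object as result1)
`result3 = append_to(4)` → result1 = [6, 5, 4] (same object as result2, result3); result2 = [6, 5, 4] (same object as result1, result3); result3 = [6, 5, 4] (same object as result1, result2)
`print(result1)` → prints [6, 5, 4]
`print(result2)` → prints [6, 5, 4]
`print(result3)` → prints [6, 5, 4]
`print(result1 is result2)` → prints True

Answer:
[6, 5, 4]
[6, 5, 4]
[6, 5, 4]
True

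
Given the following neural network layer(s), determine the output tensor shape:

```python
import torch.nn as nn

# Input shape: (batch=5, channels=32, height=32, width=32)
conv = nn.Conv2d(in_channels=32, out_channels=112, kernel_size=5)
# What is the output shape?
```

Input: (5, 32, 32, 32) -> Output: (5, 112, 28, 28)

Answer: (5, 112, 28, 28)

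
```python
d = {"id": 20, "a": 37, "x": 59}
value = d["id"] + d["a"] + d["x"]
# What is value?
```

Trace:
`d = {"id": 20, "a": 37, "x": 59}` → d = {'id': 20, 'a': 37, 'x': 59}
`value = d["id"] + d["a"] + d["x"]` → value = 116
So value = 116

Answer: 116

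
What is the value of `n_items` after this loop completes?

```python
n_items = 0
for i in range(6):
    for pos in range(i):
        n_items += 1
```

Triangle number: 0+1+2+...+5
`n_items` takes the values: 0 → 1 → 2 → 3 → 4 → 5 → 6 → 7 → 8 → 9 → 10 → 11 → 12 → 13 → 14 → 15

Answer: 15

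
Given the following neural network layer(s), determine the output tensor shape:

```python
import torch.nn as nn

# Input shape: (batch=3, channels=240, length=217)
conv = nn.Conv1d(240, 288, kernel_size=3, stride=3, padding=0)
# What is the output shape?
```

Input: (3, 240, 217) -> Output: (3, 288, 72)

Answer: (3, 288, 72)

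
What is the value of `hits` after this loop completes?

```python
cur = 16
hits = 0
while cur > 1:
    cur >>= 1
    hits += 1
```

Count right shifts until 1
`hits` takes the values: 0 → 1 → 2 → 3 → 4

Answer: 4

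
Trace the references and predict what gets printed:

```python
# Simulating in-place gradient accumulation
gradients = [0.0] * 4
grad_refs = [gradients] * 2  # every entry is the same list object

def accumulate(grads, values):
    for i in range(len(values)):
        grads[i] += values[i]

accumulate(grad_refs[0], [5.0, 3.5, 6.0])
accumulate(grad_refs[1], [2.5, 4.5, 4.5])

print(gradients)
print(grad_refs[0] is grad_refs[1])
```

Key concept: gradient accumulation aliasing.
Step by step:
`gradients = [0.0] * 4` → gradients = [0.0, 0.0, 0.0, 0.0]
`grad_refs = [gradients] * 2` → grad_refs = [[0.0, 0.0, 0.0, 0.0], [0.0, 0.0, 0.0, 0.0]]
`accumulate(grad_refs[0], [5.0, 3.5, 6.0])` → gradients = [5.0, 3.5, 6.0, 0.0]; grad_refs = [[5.0, 3.5, 6.0, 0.0], [5.0, 3.5, 6.0, 0.0]]
`accumulate(grad_refs[1], [2.5, 4.5, 4.5])` → gradients = [7.5, 8.0, 10.5, 0.0]; grad_refs = [[7.5, 8.0, 10.5, 0.0], [7.5, 8.0, 10.5, 0.0]]
`print(gradients)` → prints [7.5, 8.0, 10.5, 0.0]
`print(grad_refs[0] is grad_refs[1])` → prints True

Answer:
[7.5, 8.0, 10.5, 0.0]
True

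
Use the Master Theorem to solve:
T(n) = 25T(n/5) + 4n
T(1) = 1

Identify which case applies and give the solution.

a=25, b=5, f(n)=4n. log_5(25) = 2. Since c=1 < 2, Case 1 applies: T(n) = Θ(n^log_b(a)) = O(n^2).

Answer: O(n^2) - Case 1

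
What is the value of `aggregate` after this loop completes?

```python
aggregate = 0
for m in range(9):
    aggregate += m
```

Sum of 0 to 8 = 36
`aggregate` takes the values: 0 → 1 → 3 → 6 → 10 → 15 → 21 → 28 → 36

Answer: 36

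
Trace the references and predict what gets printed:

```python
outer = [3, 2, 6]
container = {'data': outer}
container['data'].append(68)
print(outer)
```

Key concept: dict holds reference to list.
Step by step:
`outer = [3, 2, 6]` → outer = [3, 2, 6]
`container = {'data': outer}` → container = {'data': [3, 2, 6]}
`container['data'].append(68)` → outer = [3, 2, 6, 68]; container = {'data': [3, 2, 6, 68]}
`print(outer)` → prints [3, 2, 6, 68]

Answer: [3, 2, 6, 68]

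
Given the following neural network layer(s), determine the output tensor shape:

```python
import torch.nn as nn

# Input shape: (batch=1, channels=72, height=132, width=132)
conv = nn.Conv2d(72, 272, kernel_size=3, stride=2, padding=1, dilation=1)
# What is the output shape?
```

Input: (1, 72, 132, 132) -> Output: (1, 272, 66, 66)

Answer: (1, 272, 66, 66)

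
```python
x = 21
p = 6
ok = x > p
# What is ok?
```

Trace:
`x = 21` → x = 21
`p = 6` → p = 6
`ok = x > p` → ok = True
So ok = True

Answer: True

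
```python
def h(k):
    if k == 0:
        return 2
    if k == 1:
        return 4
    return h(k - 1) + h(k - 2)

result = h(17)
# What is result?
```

Build up from base cases: h(0)=2, h(1)=4, h(2)=6, h(3)=10, h(4)=16, h(5)=26, h(6)=42, ..., h(17)=8362

Answer: 8362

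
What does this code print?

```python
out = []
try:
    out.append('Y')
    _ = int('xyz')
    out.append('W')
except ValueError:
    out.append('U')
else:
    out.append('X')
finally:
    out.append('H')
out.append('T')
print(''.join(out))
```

Execution trace: 'Y' (try body) → 'U' (except ValueError) → 'H' (finally) → 'T' (after the try/except). Output: YUHT

Answer: YUHT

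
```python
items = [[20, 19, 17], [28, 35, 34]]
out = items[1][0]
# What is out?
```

Trace:
`items = [[20, 19, 17], [28, 35, 34]]` → items = [[20, 19, 17], [28, 35, 34]]
`out = items[1][0]` → out = 28
So out = 28

Answer: 28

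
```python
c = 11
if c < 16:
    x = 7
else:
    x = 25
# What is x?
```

Trace:
`c = 11` → c = 11
`if c < 16: ...` → c < 16 is True → x = 7
So x = 7

Answer: 7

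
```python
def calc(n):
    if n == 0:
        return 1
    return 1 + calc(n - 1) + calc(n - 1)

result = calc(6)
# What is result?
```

calc(n) = 1 + 2·calc(n-1), calc(0)=1. Closed form: (1+1)·2^6 - 1 = 127.

Answer: 127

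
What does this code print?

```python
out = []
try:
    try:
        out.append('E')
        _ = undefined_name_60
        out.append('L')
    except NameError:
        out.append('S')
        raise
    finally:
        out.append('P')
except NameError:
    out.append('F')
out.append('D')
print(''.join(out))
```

Execution trace: 'E' (try body) → 'S' (except NameError) → 'P' (finally) → 'F' (outer except NameError) → 'D' (after the try/except). Output: ESPFD

Answer: ESPFD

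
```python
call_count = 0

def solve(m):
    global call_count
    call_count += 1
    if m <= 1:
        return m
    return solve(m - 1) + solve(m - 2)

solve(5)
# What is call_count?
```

Calls(m) = 1 + Calls(m-1) + Calls(m-2); Calls(0)=Calls(1)=1. For m=5 this gives 15.

Answer: 15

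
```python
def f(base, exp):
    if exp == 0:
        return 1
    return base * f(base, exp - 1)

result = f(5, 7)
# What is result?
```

f(5, 7) = 5 * 5 * 5 * 5 * 5 * 5 * 5 = 78125

Answer: 78125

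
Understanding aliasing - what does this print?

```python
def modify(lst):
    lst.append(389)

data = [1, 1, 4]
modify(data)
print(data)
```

Key concept: function modifies passed list.
Step by step:
`data = [1, 1, 4]` → data = [1, 1, 4]
`modify(data)` → data = [1, 1, 4, 389]
`print(data)` → prints [1, 1, 4, 389]

Answer: [1, 1, 4, 389]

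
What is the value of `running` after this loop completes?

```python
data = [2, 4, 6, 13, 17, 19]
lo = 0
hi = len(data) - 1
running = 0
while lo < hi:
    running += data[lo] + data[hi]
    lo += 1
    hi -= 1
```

Sum of pairs from ends
`running` takes the values: 0 → 21 → 42 → 61

Answer: 61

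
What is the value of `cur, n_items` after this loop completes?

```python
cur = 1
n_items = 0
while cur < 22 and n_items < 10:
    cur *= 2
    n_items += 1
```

Double until >= 22 or 10 iterations
`cur, n_items` takes the values: (1, 0) → (2, 0) → (2, 1) → (4, 1) → (4, 2) → (8, 2) → (8, 3) → (16, 3) → (16, 4) → (32, 4) → (32, 5)

Answer: 32, 5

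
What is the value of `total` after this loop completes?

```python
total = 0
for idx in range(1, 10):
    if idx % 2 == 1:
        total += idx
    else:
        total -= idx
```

Add odd, subtract even
`total` takes the values: 0 → 1 → -1 → 2 → -2 → 3 → -3 → 4 → -4 → 5

Answer: 5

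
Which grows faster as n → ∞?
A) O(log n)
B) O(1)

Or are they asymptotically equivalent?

O(log n) vs O(1): Higher order terms dominate.

Answer: A) O(log n) grows faster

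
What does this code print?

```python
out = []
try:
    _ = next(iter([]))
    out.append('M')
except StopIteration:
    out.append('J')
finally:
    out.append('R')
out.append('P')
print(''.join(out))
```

Execution trace: 'J' (except StopIteration) → 'R' (finally) → 'P' (after the try/except). Output: JRP

Answer: JRP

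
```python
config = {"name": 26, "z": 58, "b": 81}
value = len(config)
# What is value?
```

Trace:
`config = {"name": 26, "z": 58, "b": 81}` → config = {'name': 26, 'z': 58, 'b': 81}
`value = len(config)` → value = 3
So value = 3

Answer: 3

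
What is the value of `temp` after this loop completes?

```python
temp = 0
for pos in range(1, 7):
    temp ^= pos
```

XOR of 1 to 6
`temp` takes the values: 0 → 1 → 3 → 0 → 4 → 1 → 7

Answer: 7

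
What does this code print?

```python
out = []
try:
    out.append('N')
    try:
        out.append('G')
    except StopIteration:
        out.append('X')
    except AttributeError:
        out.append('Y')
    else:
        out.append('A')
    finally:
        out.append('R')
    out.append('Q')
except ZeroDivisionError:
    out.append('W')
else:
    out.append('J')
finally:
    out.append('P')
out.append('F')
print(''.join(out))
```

Execution trace: 'N' (try body) → 'G' (inner try body, no exception) → 'A' (inner else) → 'R' (inner finally) → 'Q' (try body, no exception) → 'J' (else) → 'P' (finally) → 'F' (after the try/except). Output: NGARQJPF

Answer: NGARQJPF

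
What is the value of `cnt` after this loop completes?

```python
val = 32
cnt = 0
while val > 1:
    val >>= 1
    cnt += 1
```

Count right shifts until 1
`cnt` takes the values: 0 → 1 → 2 → 3 → 4 → 5

Answer: 5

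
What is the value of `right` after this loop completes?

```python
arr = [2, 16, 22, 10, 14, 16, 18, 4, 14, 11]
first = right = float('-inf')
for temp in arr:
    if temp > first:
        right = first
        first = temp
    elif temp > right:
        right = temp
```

Second largest (with repeats) in [2, 16, 22, 10, 14, 16, 18, 4, 14, 11]
`right` takes the values: -inf → 2 → 16 → 18

Answer: 18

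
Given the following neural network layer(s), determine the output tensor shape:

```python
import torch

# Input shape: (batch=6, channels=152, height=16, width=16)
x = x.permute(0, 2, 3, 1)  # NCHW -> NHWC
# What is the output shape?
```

Input: (6, 152, 16, 16) -> Output: (6, 16, 16, 152)

Answer: (6, 16, 16, 152)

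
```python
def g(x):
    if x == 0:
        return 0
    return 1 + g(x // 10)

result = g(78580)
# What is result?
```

Count of digits of 78580: 5

Answer: 5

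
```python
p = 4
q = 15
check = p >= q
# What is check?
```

Trace:
`p = 4` → p = 4
`q = 15` → q = 15
`check = p >= q` → check = False
So check = False

Answer: False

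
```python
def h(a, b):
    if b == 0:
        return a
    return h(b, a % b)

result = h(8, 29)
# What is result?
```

h(8, 29) -> h(29, 8) -> h(8, 5) -> h(5, 3) -> h(3, 2) -> h(2, 1) -> h(1, 0) -> 1

Answer: 1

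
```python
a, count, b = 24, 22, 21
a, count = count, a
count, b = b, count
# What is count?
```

Trace:
`a, count, b = 24, 22, 21` → a = 24; count = 22; b = 21
`a, count = count, a` → a = 22; count = 24
`count, b = b, count` → count = 21; b = 24
So count = 21

Answer: 21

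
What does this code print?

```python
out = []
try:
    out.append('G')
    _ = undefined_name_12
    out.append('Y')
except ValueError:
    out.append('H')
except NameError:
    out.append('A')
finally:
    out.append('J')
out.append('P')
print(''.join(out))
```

Execution trace: 'G' (try body) → 'A' (except NameError) → 'J' (finally) → 'P' (after the try/except). Output: GAJP

Answer: GAJP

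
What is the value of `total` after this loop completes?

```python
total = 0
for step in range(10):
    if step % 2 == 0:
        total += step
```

Sum of even numbers 0 to 9
`total` takes the values: 0 → 2 → 6 → 12 → 20

Answer: 20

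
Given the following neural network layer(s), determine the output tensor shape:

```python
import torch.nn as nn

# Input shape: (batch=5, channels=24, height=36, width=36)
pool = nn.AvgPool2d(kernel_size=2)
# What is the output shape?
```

Input: (5, 24, 36, 36) -> Output: (5, 24, 18, 18)

Answer: (5, 24, 18, 18)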